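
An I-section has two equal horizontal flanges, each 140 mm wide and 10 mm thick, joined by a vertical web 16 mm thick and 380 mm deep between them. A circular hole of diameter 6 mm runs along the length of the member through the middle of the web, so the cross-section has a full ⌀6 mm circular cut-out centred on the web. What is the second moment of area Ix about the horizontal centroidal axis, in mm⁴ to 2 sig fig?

Ix ≈ 1.8 × 10⁸ mm⁴

Split into non-overlapping primitives; take the origin at the lower-left of the bounding box.
Bottom flange: 140 × 10, A = 1 400 mm², y = 5 mm, Ī = 11 667 mm⁴.
Web: 16 × 380, A = 6 080 mm², y = 200 mm, Ī = 73 162 667 mm⁴.
Top flange: 140 × 10, A = 1 400 mm², y = 395 mm, Ī = 11 667 mm⁴.
Hole (subtracted): ⌀6, A = 28.27 mm², y = 200 mm, Ī = 63.62 mm⁴.
By symmetry the centroid is at mid-height, ȳ = 200 mm.
Transfer each piece to the horizontal centroidal axis using Ī + A·d² with d = y − 200:
  bottom flange: d = -195 mm → contributes +53 246 667 mm⁴
  web: d = 0 mm → contributes +73 162 667 mm⁴
  top flange: d = 195 mm → contributes +53 246 667 mm⁴
  hole: d = 0 mm → contributes −63.62 mm⁴
Total I = 179 655 936 mm⁴.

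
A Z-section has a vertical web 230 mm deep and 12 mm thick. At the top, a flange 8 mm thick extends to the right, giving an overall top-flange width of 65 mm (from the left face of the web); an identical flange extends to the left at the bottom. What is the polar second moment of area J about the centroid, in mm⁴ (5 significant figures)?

J ≈ 2.3747 × 10⁷ mm⁴

Treat the section as a set of non-overlapping primitives; coordinates are from the bounding-box lower-left.
Web: 12 × 230, A = 2 760 mm², y = 115 mm, Ī = 12 167 000 mm⁴.
Top flange (beyond web): 53 × 8, A = 424 mm², y = 226 mm, Ī = 2261.333 mm⁴.
Bottom flange (beyond web): 53 × 8, A = 424 mm², y = 4 mm, Ī = 2261.333 mm⁴.
Centroid: ȳ = ΣA·y / ΣA = 115 mm.
Transfer each piece to the centroidal x-axis using Ī + A·d² with d = y − 115:
  web: d = 0 mm → contributes +12 167 000 mm⁴
  top flange (beyond web): d = 111 mm → contributes +5 226 365 mm⁴
  bottom flange (beyond web): d = -111 mm → contributes +5 226 365 mm⁴
Total I = 22 619 731 mm⁴.
For the y-axis: x̄ = 59 mm.
Repeating about the centroidal y-axis gives I_y = 1 127 323 mm⁴.
Polar second moment: J = I_x + I_y = 23 747 053 mm⁴.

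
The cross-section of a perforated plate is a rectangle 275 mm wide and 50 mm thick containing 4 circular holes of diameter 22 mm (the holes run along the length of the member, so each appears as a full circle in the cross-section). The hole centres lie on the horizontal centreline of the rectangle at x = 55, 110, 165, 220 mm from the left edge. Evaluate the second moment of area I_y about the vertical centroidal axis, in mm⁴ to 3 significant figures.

Break the section into simple shapes (no overlaps), measuring from the bottom-left corner of the bounding box.
Plate: 275 × 50, A = 13 750 mm², x = 137.5 mm, Ī = 86 653 646 mm⁴.
Hole 1 (subtracted): ⌀22, A = 380.13 mm², x = 55 mm, Ī = 11 499 mm⁴.
Hole 2 (subtracted): ⌀22, A = 380.13 mm², x = 110 mm, Ī = 11 499 mm⁴.
Hole 3 (subtracted): ⌀22, A = 380.13 mm², x = 165 mm, Ī = 11 499 mm⁴.
Hole 4 (subtracted): ⌀22, A = 380.13 mm², x = 220 mm, Ī = 11 499 mm⁴.
By symmetry the centroid is at mid-width, x̄ = 137.5 mm.
Transfer each piece to the vertical centroidal axis using Ī + A·d² with d = x − 137.5:
  plate: d = 0 mm → contributes +86 653 646 mm⁴
  hole 1: d = -82.5 mm → contributes −2 598 777 mm⁴
  hole 2: d = -27.5 mm → contributes −298 974 mm⁴
  hole 3: d = 27.5 mm → contributes −298 974 mm⁴
  hole 4: d = 82.5 mm → contributes −2 598 777 mm⁴
Total I = 80 858 143 mm⁴.

I_y ≈ 8.09 × 10⁷ mm⁴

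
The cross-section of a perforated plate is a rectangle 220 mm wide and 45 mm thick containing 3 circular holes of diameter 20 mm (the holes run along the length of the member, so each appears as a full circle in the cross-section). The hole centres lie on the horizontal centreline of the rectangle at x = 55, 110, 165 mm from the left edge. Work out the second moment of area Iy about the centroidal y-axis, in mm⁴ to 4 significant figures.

Iy ≈ 3.801 × 10⁷ mm⁴

Decompose the section into non-overlapping parts with the origin at the bottom-left of its bounding rectangle.
Plate: 220 × 45, A = 9 900 mm², x = 110 mm, Ī = 39 930 000 mm⁴.
Hole 1 (subtracted): ⌀20, A = 314.159 mm², x = 55 mm, Ī = 7853.98 mm⁴.
Hole 2 (subtracted): ⌀20, A = 314.159 mm², x = 110 mm, Ī = 7853.98 mm⁴.
Hole 3 (subtracted): ⌀20, A = 314.159 mm², x = 165 mm, Ī = 7853.98 mm⁴.
By symmetry the centroid is at mid-width, x̄ = 110 mm.
Transfer each piece to the centroidal y-axis using Ī + A·d² with d = x − 110:
  plate: d = 0 mm → contributes +39 930 000 mm⁴
  hole 1: d = -55 mm → contributes −958 186 mm⁴
  hole 2: d = 0 mm → contributes −7853.98 mm⁴
  hole 3: d = 55 mm → contributes −958 186 mm⁴
Total I = 38 005 774 mm⁴.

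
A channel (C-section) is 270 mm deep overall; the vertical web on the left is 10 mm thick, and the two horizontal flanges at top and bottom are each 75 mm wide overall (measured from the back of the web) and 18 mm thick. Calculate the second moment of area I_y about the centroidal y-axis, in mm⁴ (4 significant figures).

Treat the section as a set of non-overlapping primitives; coordinates are from the bounding-box lower-left.
Web: 10 × 270, A = 2 700 mm², x = 5 mm, Ī = 22 500 mm⁴.
Top flange (beyond web): 65 × 18, A = 1 170 mm², x = 42.5 mm, Ī = 411 938 mm⁴.
Bottom flange (beyond web): 65 × 18, A = 1 170 mm², x = 42.5 mm, Ī = 411 938 mm⁴.
Centroid: x̄ = ΣA·x / ΣA = 22.4107 mm.
Transfer each piece to the centroidal y-axis using Ī + A·d² with d = x − 22.4107:
  web: d = -17.4107 mm → contributes +840 959 mm⁴
  top flange (beyond web): d = 20.0893 mm → contributes +884 125 mm⁴
  bottom flange (beyond web): d = 20.0893 mm → contributes +884 125 mm⁴
Total I = 2 609 210 mm⁴.

I_y ≈ 2.609 × 10⁶ mm⁴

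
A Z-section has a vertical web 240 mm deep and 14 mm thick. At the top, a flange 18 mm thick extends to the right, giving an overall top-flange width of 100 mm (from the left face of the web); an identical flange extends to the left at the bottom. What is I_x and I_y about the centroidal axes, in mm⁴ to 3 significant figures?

I_x ≈ 5.44 × 10⁷ mm⁴, I_y ≈ 9.70 × 10⁶ mm⁴

Decompose the section into non-overlapping parts with the origin at the bottom-left of its bounding rectangle.
Web: 14 × 240, A = 3 360 mm², y = 120 mm, Ī = 16 128 000 mm⁴.
Top flange (beyond web): 86 × 18, A = 1 548 mm², y = 231 mm, Ī = 41 796 mm⁴.
Bottom flange (beyond web): 86 × 18, A = 1 548 mm², y = 9 mm, Ī = 41 796 mm⁴.
Centroid: ȳ = ΣA·y / ΣA = 120 mm.
Transfer each piece to the centroidal x-axis using Ī + A·d² with d = y − 120:
  web: d = 0 mm → contributes +16 128 000 mm⁴
  top flange (beyond web): d = 111 mm → contributes +19 114 704 mm⁴
  bottom flange (beyond web): d = -111 mm → contributes +19 114 704 mm⁴
Total I = 54 357 408 mm⁴.
For the y-axis: x̄ = 93 mm.
Repeating about the centroidal y-axis gives I_y = 9 703 048 mm⁴.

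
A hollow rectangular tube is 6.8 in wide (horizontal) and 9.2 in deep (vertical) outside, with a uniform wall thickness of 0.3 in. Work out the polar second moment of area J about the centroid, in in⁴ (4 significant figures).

J ≈ 182.9 in⁴

Split into non-overlapping primitives; take the origin at the lower-left of the bounding box.
Outer rectangle: 6.8 × 9.2, A = 62.56 in², y = 4.6 in, Ī = 441.257 in⁴.
Inner void (subtracted): 6.2 × 8.6, A = 53.32 in², y = 4.6 in, Ī = 328.629 in⁴.
By symmetry the centroid is at mid-height, ȳ = 4.6 in.
All pieces are centred on the centroidal x-axis, so I = ΣĪ (holes subtracted) = 112.628 in⁴.
Repeating about the centroidal y-axis gives I_y = 70.2628 in⁴.
Polar second moment: J = I_x + I_y = 182.89 in⁴.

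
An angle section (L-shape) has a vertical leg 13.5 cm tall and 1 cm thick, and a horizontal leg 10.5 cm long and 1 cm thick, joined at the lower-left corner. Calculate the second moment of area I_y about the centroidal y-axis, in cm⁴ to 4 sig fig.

Decompose the section into non-overlapping parts with the origin at the bottom-left of its bounding rectangle.
Vertical leg: 1 × 13.5, A = 13.5 cm², x = 0.5 cm, Ī = 1.125 cm⁴.
Horizontal leg (remainder): 9.5 × 1, A = 9.5 cm², x = 5.75 cm, Ī = 71.4479 cm⁴.
Centroid: x̄ = ΣA·x / ΣA = 2.66848 cm.
Transfer each piece to the centroidal y-axis using Ī + A·d² with d = x − 2.66848:
  vertical leg: d = -2.16848 cm → contributes +64.606 cm⁴
  horizontal leg (remainder): d = 3.08152 cm → contributes +161.658 cm⁴
Total I = 226.264 cm⁴.

I_y ≈ 226.3 cm⁴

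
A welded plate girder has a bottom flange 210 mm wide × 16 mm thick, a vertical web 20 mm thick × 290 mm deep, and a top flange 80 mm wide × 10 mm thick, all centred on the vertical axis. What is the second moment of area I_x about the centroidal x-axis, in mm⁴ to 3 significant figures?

I_x ≈ 1.22 × 10⁸ mm⁴

Break the section into simple shapes (no overlaps), measuring from the bottom-left corner of the bounding box.
Bottom plate: 210 × 16, A = 3 360 mm², y = 8 mm, Ī = 71 680 mm⁴.
Web plate: 20 × 290, A = 5 800 mm², y = 161 mm, Ī = 40 648 333 mm⁴.
Top plate: 80 × 10, A = 800 mm², y = 311 mm, Ī = 6666.7 mm⁴.
Centroid: ȳ = ΣA·y / ΣA = 121.43 mm.
Transfer each piece to the centroidal x-axis using Ī + A·d² with d = y − 121.43:
  bottom plate: d = -113.43 mm → contributes +43 305 513 mm⁴
  web plate: d = 39.566 mm → contributes +49 728 171 mm⁴
  top plate: d = 189.57 mm → contributes +28 754 962 mm⁴
Total I = 121 788 646 mm⁴.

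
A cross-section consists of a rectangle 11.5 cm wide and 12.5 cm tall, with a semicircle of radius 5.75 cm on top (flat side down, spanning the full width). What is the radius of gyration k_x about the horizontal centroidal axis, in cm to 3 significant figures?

Treat the section as a set of non-overlapping primitives; coordinates are from the bounding-box lower-left.
Rectangular body: 11.5 × 12.5, A = 143.75 cm², y = 6.25 cm, Ī = 1871.7 cm⁴.
Semicircular cap: semicircle r = 5.75, A = 51.934 cm², y = 14.94 cm, Ī = 119.98 cm⁴.
Centroid: ȳ = ΣA·y / ΣA = 8.5564 cm.
Transfer each piece to the horizontal centroidal axis using Ī + A·d² with d = y − 8.5564:
  rectangular body: d = -2.3064 cm → contributes +2636.4 cm⁴
  semicircular cap: d = 6.384 cm → contributes +2236.6 cm⁴
Total I = 4 873 cm⁴.
Radius of gyration: k = √(I/A) = √(4 873 / 195.68) = 4.9902 cm.

k_x ≈ 4.99 cm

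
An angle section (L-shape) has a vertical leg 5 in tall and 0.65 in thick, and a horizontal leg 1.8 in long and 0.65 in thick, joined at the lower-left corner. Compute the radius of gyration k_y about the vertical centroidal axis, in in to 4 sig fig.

k_y ≈ 0.4152 in

Split into non-overlapping primitives; take the origin at the lower-left of the bounding box.
Vertical leg: 0.65 × 5, A = 3.25 in², x = 0.325 in, Ī = 0.114427 in⁴.
Horizontal leg (remainder): 1.15 × 0.65, A = 0.7475 in², x = 1.225 in, Ī = 0.0823807 in⁴.
Centroid: x̄ = ΣA·x / ΣA = 0.493293 in.
Transfer each piece to the vertical centroidal axis using Ī + A·d² with d = x − 0.493293:
  vertical leg: d = -0.168293 in → contributes +0.206475 in⁴
  horizontal leg (remainder): d = 0.731707 in → contributes +0.482589 in⁴
Total I = 0.689064 in⁴.
Radius of gyration: k = √(I/A) = √(0.689064 / 3.9975) = 0.415179 in.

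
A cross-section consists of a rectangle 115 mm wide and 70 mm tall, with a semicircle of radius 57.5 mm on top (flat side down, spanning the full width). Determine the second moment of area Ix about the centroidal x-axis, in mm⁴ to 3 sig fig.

Ix ≈ 1.56 × 10⁷ mm⁴

Break the section into simple shapes (no overlaps), measuring from the bottom-left corner of the bounding box.
Rectangular body: 115 × 70, A = 8 050 mm², y = 35 mm, Ī = 3 287 083 mm⁴.
Semicircular cap: semicircle r = 57.5, A = 5193.4 mm², y = 94.404 mm, Ī = 1 199 785 mm⁴.
Centroid: ȳ = ΣA·y / ΣA = 58.295 mm.
Transfer each piece to the centroidal x-axis using Ī + A·d² with d = y − 58.295:
  rectangular body: d = -23.295 mm → contributes +7 655 589 mm⁴
  semicircular cap: d = 36.108 mm → contributes +7 971 103 mm⁴
Total I = 15 626 692 mm⁴.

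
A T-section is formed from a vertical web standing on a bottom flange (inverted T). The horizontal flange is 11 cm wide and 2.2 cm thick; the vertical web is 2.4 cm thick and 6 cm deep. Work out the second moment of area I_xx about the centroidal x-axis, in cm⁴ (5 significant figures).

Treat the section as a set of non-overlapping primitives; coordinates are from the bounding-box lower-left.
Flange: 11 × 2.2, A = 24.2 cm², y = 1.1 cm, Ī = 9.760667 cm⁴.
Web: 2.4 × 6, A = 14.4 cm², y = 5.2 cm, Ī = 43.2 cm⁴.
Centroid: ȳ = ΣA·y / ΣA = 2.629534 cm.
Transfer each piece to the centroidal x-axis using Ī + A·d² with d = y − 2.629534:
  flange: d = -1.529534 cm → contributes +66.37592 cm⁴
  web: d = 2.570466 cm → contributes +138.3451 cm⁴
Total I = 204.721 cm⁴.

I_xx ≈ 204.72 cm⁴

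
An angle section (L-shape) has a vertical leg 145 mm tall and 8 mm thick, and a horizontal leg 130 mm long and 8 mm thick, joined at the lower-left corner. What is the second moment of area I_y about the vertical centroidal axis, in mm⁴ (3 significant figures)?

Decompose the section into non-overlapping parts with the origin at the bottom-left of its bounding rectangle.
Vertical leg: 8 × 145, A = 1 160 mm², x = 4 mm, Ī = 6186.7 mm⁴.
Horizontal leg (remainder): 122 × 8, A = 976 mm², x = 69 mm, Ī = 1 210 565 mm⁴.
Centroid: x̄ = ΣA·x / ΣA = 33.7 mm.
Transfer each piece to the vertical centroidal axis using Ī + A·d² with d = x − 33.7:
  vertical leg: d = -29.7 mm → contributes +1 029 437 mm⁴
  horizontal leg (remainder): d = 35.3 mm → contributes +2 426 723 mm⁴
Total I = 3 456 160 mm⁴.

I_y ≈ 3.46 × 10⁶ mm⁴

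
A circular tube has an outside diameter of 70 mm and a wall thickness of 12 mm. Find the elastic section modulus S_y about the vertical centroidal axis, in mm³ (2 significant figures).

Treat the section as a set of non-overlapping primitives; coordinates are from the bounding-box lower-left.
Outer circle: ⌀70, A = 3 848 mm², x = 35 mm, Ī = 1 178 588 mm⁴.
Bore (subtracted): ⌀46, A = 1 662 mm², x = 35 mm, Ī = 219 787 mm⁴.
By symmetry the centroid is at mid-width, x̄ = 35 mm.
All pieces are centred on the vertical centroidal axis, so I = ΣĪ (holes subtracted) = 958 802 mm⁴.
Extreme fibre distance c = 35 mm; S = I/c = 27 394 mm³.

S_y ≈ 2.7 × 10⁴ mm³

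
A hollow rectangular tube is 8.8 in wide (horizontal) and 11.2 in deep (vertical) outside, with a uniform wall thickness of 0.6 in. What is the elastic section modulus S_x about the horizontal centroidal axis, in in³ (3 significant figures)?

S_x ≈ 70.9 in³

Decompose the section into non-overlapping parts with the origin at the bottom-left of its bounding rectangle.
Outer rectangle: 8.8 × 11.2, A = 98.56 in², y = 5.6 in, Ī = 1030.3 in⁴.
Inner void (subtracted): 7.6 × 10, A = 76 in², y = 5.6 in, Ī = 633.33 in⁴.
By symmetry the centroid is at mid-height, ȳ = 5.6 in.
All pieces are centred on the horizontal centroidal axis, so I = ΣĪ (holes subtracted) = 396.95 in⁴.
Extreme fibre distance c = 5.6 in; S = I/c = 70.883 in³.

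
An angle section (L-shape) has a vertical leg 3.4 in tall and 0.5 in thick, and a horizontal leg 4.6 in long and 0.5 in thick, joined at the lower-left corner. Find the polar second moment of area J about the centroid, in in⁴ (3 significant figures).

Split into non-overlapping primitives; take the origin at the lower-left of the bounding box.
Vertical leg: 0.5 × 3.4, A = 1.7 in², y = 1.7 in, Ī = 1.6377 in⁴.
Horizontal leg (remainder): 4.1 × 0.5, A = 2.05 in², y = 0.25 in, Ī = 0.042708 in⁴.
Centroid: ȳ = ΣA·y / ΣA = 0.90733 in.
Transfer each piece to the centroidal x-axis using Ī + A·d² with d = y − 0.90733:
  vertical leg: d = 0.79267 in → contributes +2.7058 in⁴
  horizontal leg (remainder): d = -0.65733 in → contributes +0.92849 in⁴
Total I = 3.6343 in⁴.
For the y-axis: x̄ = 1.5073 in.
Repeating about the centroidal y-axis gives I_y = 7.8233 in⁴.
Polar second moment: J = I_x + I_y = 11.458 in⁴.

J ≈ 11.5 in⁴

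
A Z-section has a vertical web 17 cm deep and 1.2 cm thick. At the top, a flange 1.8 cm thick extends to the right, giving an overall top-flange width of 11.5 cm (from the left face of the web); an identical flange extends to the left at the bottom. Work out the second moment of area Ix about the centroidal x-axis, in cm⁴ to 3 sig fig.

Ix ≈ 2640 cm⁴

Split into non-overlapping primitives; take the origin at the lower-left of the bounding box.
Web: 1.2 × 17, A = 20.4 cm², y = 8.5 cm, Ī = 491.3 cm⁴.
Top flange (beyond web): 10.3 × 1.8, A = 18.54 cm², y = 16.1 cm, Ī = 5.0058 cm⁴.
Bottom flange (beyond web): 10.3 × 1.8, A = 18.54 cm², y = 0.9 cm, Ī = 5.0058 cm⁴.
Centroid: ȳ = ΣA·y / ΣA = 8.5 cm.
Transfer each piece to the centroidal x-axis using Ī + A·d² with d = y − 8.5:
  web: d = 0 cm → contributes +491.3 cm⁴
  top flange (beyond web): d = 7.6 cm → contributes +1075.9 cm⁴
  bottom flange (beyond web): d = -7.6 cm → contributes +1075.9 cm⁴
Total I = 2643.1 cm⁴.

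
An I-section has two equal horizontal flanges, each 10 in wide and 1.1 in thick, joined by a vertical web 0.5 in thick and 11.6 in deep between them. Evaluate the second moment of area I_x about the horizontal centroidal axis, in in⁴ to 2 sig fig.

Decompose the section into non-overlapping parts with the origin at the bottom-left of its bounding rectangle.
Bottom flange: 10 × 1.1, A = 11 in², y = 0.55 in, Ī = 1.109 in⁴.
Web: 0.5 × 11.6, A = 5.8 in², y = 6.9 in, Ī = 65.04 in⁴.
Top flange: 10 × 1.1, A = 11 in², y = 13.25 in, Ī = 1.109 in⁴.
By symmetry the centroid is at mid-height, ȳ = 6.9 in.
Transfer each piece to the horizontal centroidal axis using Ī + A·d² with d = y − 6.9:
  bottom flange: d = -6.35 in → contributes +444.7 in⁴
  web: d = 0 in → contributes +65.04 in⁴
  top flange: d = 6.35 in → contributes +444.7 in⁴
Total I = 954.4 in⁴.

I_x ≈ 950 in⁴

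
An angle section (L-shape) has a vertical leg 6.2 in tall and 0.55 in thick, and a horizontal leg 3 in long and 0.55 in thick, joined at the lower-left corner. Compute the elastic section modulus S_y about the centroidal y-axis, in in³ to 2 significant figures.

Break the section into simple shapes (no overlaps), measuring from the bottom-left corner of the bounding box.
Vertical leg: 0.55 × 6.2, A = 3.41 in², x = 0.275 in, Ī = 0.08596 in⁴.
Horizontal leg (remainder): 2.45 × 0.55, A = 1.348 in², x = 1.775 in, Ī = 0.674 in⁴.
Centroid: x̄ = ΣA·x / ΣA = 0.6999 in.
Transfer each piece to the centroidal y-axis using Ī + A·d² with d = x − 0.6999:
  vertical leg: d = -0.4249 in → contributes +0.7015 in⁴
  horizontal leg (remainder): d = 1.075 in → contributes +2.232 in⁴
Total I = 2.933 in⁴.
Extreme fibre distance c = 2.3 in; S = I/c = 1.275 in³.

S_y ≈ 1.3 in³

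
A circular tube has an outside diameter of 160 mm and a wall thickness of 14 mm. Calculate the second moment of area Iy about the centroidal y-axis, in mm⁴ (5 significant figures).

Iy ≈ 1.7267 × 10⁷ mm⁴

Treat the section as a set of non-overlapping primitives; coordinates are from the bounding-box lower-left.
Outer circle: ⌀160, A = 20106.19 mm², x = 80 mm, Ī = 32 169 909 mm⁴.
Bore (subtracted): ⌀132, A = 13684.78 mm², x = 80 mm, Ī = 14 902 723 mm⁴.
By symmetry the centroid is at mid-width, x̄ = 80 mm.
All pieces are centred on the centroidal y-axis, so I = ΣĪ (holes subtracted) = 17 267 186 mm⁴.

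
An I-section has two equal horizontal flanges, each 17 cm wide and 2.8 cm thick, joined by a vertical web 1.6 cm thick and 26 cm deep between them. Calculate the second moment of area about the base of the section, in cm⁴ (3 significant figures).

I_base ≈ 5.63 × 10⁴ cm⁴

Treat the section as a set of non-overlapping primitives; coordinates are from the bounding-box lower-left.
Bottom flange: 17 × 2.8, A = 47.6 cm², y = 1.4 cm, Ī = 31.099 cm⁴.
Web: 1.6 × 26, A = 41.6 cm², y = 15.8 cm, Ī = 2343.5 cm⁴.
Top flange: 17 × 2.8, A = 47.6 cm², y = 30.2 cm, Ī = 31.099 cm⁴.
Transfer each piece to the base of the section using Ī + A·d² with d = y − 0:
  bottom flange: d = 1.4 cm → contributes +124.39 cm⁴
  web: d = 15.8 cm → contributes +12 728 cm⁴
  top flange: d = 30.2 cm → contributes +43 444 cm⁴
Total I = 56 297 cm⁴.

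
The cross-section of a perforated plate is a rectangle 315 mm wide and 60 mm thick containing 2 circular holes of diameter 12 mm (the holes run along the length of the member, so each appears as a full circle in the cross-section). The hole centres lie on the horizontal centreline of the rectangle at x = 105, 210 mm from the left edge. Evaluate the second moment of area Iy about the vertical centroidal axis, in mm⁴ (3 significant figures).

Decompose the section into non-overlapping parts with the origin at the bottom-left of its bounding rectangle.
Plate: 315 × 60, A = 18 900 mm², x = 157.5 mm, Ī = 156 279 375 mm⁴.
Hole 1 (subtracted): ⌀12, A = 113.1 mm², x = 105 mm, Ī = 1017.9 mm⁴.
Hole 2 (subtracted): ⌀12, A = 113.1 mm², x = 210 mm, Ī = 1017.9 mm⁴.
By symmetry the centroid is at mid-width, x̄ = 157.5 mm.
Transfer each piece to the vertical centroidal axis using Ī + A·d² with d = x − 157.5:
  plate: d = 0 mm → contributes +156 279 375 mm⁴
  hole 1: d = -52.5 mm → contributes −312 742 mm⁴
  hole 2: d = 52.5 mm → contributes −312 742 mm⁴
Total I = 155 653 890 mm⁴.

Iy ≈ 1.56 × 10⁸ mm⁴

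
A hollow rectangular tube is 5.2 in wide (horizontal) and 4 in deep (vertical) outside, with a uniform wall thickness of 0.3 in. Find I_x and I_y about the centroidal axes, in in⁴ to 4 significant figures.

Split into non-overlapping primitives; take the origin at the lower-left of the bounding box.
Outer rectangle: 5.2 × 4, A = 20.8 in², y = 2 in, Ī = 27.7333 in⁴.
Inner void (subtracted): 4.6 × 3.4, A = 15.64 in², y = 2 in, Ī = 15.0665 in⁴.
By symmetry the centroid is at mid-height, ȳ = 2 in.
All pieces are centred on the centroidal x-axis, so I = ΣĪ (holes subtracted) = 12.6668 in⁴.
Repeating about the centroidal y-axis gives I_y = 19.2908 in⁴.

I_x ≈ 12.67 in⁴, I_y ≈ 19.29 in⁴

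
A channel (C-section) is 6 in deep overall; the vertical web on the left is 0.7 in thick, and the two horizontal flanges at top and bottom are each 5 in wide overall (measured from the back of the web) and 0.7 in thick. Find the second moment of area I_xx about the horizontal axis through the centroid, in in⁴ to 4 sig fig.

Break the section into simple shapes (no overlaps), measuring from the bottom-left corner of the bounding box.
Web: 0.7 × 6, A = 4.2 in², y = 3 in, Ī = 12.6 in⁴.
Top flange (beyond web): 4.3 × 0.7, A = 3.01 in², y = 5.65 in, Ī = 0.122908 in⁴.
Bottom flange (beyond web): 4.3 × 0.7, A = 3.01 in², y = 0.35 in, Ī = 0.122908 in⁴.
By symmetry the centroid is at mid-height, ȳ = 3 in.
Transfer each piece to the horizontal axis through the centroid using Ī + A·d² with d = y − 3:
  web: d = 0 in → contributes +12.6 in⁴
  top flange (beyond web): d = 2.65 in → contributes +21.2606 in⁴
  bottom flange (beyond web): d = -2.65 in → contributes +21.2606 in⁴
Total I = 55.1213 in⁴.

I_xx ≈ 55.12 in⁴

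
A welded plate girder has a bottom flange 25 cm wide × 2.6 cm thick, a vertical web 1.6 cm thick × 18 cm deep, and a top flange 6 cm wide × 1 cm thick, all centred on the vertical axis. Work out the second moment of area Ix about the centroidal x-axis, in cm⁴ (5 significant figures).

Ix ≈ 4493.0 cm⁴

Split into non-overlapping primitives; take the origin at the lower-left of the bounding box.
Bottom plate: 25 × 2.6, A = 65 cm², y = 1.3 cm, Ī = 36.61667 cm⁴.
Web plate: 1.6 × 18, A = 28.8 cm², y = 11.6 cm, Ī = 777.6 cm⁴.
Top plate: 6 × 1, A = 6 cm², y = 21.1 cm, Ī = 0.5 cm⁴.
Centroid: ȳ = ΣA·y / ΣA = 5.462725 cm.
Transfer each piece to the centroidal x-axis using Ī + A·d² with d = y − 5.462725:
  bottom plate: d = -4.162725 cm → contributes +1162.955 cm⁴
  web plate: d = 6.137275 cm → contributes +1862.385 cm⁴
  top plate: d = 15.63727 cm → contributes +1467.646 cm⁴
Total I = 4492.986 cm⁴.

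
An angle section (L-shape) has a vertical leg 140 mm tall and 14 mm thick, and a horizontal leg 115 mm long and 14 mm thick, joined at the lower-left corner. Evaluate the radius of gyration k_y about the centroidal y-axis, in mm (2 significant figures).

k_y ≈ 34 mm

Treat the section as a set of non-overlapping primitives; coordinates are from the bounding-box lower-left.
Vertical leg: 14 × 140, A = 1 960 mm², x = 7 mm, Ī = 32 013 mm⁴.
Horizontal leg (remainder): 101 × 14, A = 1 414 mm², x = 64.5 mm, Ī = 1 202 018 mm⁴.
Centroid: x̄ = ΣA·x / ΣA = 31.1 mm.
Transfer each piece to the centroidal y-axis using Ī + A·d² with d = x − 31.1:
  vertical leg: d = -24.1 mm → contributes +1 170 166 mm⁴
  horizontal leg (remainder): d = 33.4 mm → contributes +2 779 655 mm⁴
Total I = 3 949 821 mm⁴.
Radius of gyration: k = √(I/A) = √(3 949 821 / 3 374) = 34.21 mm.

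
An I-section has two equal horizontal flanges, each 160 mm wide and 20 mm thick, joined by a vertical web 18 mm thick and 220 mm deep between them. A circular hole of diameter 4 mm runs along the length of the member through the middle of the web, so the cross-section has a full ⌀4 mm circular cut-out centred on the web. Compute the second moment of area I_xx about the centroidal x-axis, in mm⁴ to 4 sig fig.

I_xx ≈ 1.083 × 10⁸ mm⁴

Break the section into simple shapes (no overlaps), measuring from the bottom-left corner of the bounding box.
Bottom flange: 160 × 20, A = 3 200 mm², y = 10 mm, Ī = 106 667 mm⁴.
Web: 18 × 220, A = 3 960 mm², y = 130 mm, Ī = 15 972 000 mm⁴.
Top flange: 160 × 20, A = 3 200 mm², y = 250 mm, Ī = 106 667 mm⁴.
Hole (subtracted): ⌀4, A = 12.5664 mm², y = 130 mm, Ī = 12.5664 mm⁴.
By symmetry the centroid is at mid-height, ȳ = 130 mm.
Transfer each piece to the centroidal x-axis using Ī + A·d² with d = y − 130:
  bottom flange: d = -120 mm → contributes +46 186 667 mm⁴
  web: d = 0 mm → contributes +15 972 000 mm⁴
  top flange: d = 120 mm → contributes +46 186 667 mm⁴
  hole: d = 0 mm → contributes −12.5664 mm⁴
Total I = 108 345 321 mm⁴.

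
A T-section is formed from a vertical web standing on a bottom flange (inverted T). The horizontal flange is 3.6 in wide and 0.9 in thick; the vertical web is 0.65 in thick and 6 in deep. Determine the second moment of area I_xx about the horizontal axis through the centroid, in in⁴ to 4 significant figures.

Break the section into simple shapes (no overlaps), measuring from the bottom-left corner of the bounding box.
Flange: 3.6 × 0.9, A = 3.24 in², y = 0.45 in, Ī = 0.2187 in⁴.
Web: 0.65 × 6, A = 3.9 in², y = 3.9 in, Ī = 11.7 in⁴.
Centroid: ȳ = ΣA·y / ΣA = 2.33445 in.
Transfer each piece to the horizontal axis through the centroid using Ī + A·d² with d = y − 2.33445:
  flange: d = -1.88445 in → contributes +11.7245 in⁴
  web: d = 1.56555 in → contributes +21.2586 in⁴
Total I = 32.9831 in⁴.

I_xx ≈ 32.98 in⁴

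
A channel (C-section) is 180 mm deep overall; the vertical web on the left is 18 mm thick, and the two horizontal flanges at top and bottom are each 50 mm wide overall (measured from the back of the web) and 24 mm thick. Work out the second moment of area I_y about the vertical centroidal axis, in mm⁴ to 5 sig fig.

I_y ≈ 8.6981 × 10⁵ mm⁴

Decompose the section into non-overlapping parts with the origin at the bottom-left of its bounding rectangle.
Web: 18 × 180, A = 3 240 mm², x = 9 mm, Ī = 87 480 mm⁴.
Top flange (beyond web): 32 × 24, A = 768 mm², x = 34 mm, Ī = 65 536 mm⁴.
Bottom flange (beyond web): 32 × 24, A = 768 mm², x = 34 mm, Ī = 65 536 mm⁴.
Centroid: x̄ = ΣA·x / ΣA = 17.0402 mm.
Transfer each piece to the vertical centroidal axis using Ī + A·d² with d = x − 17.0402:
  web: d = -8.040201 mm → contributes +296929.3 mm⁴
  top flange (beyond web): d = 16.9598 mm → contributes +286439.5 mm⁴
  bottom flange (beyond web): d = 16.9598 mm → contributes +286439.5 mm⁴
Total I = 869808.3 mm⁴.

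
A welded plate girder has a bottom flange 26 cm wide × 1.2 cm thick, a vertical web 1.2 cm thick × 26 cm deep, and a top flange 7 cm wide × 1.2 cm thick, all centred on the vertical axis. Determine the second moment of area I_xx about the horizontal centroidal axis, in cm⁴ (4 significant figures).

Split into non-overlapping primitives; take the origin at the lower-left of the bounding box.
Bottom plate: 26 × 1.2, A = 31.2 cm², y = 0.6 cm, Ī = 3.744 cm⁴.
Web plate: 1.2 × 26, A = 31.2 cm², y = 14.2 cm, Ī = 1757.6 cm⁴.
Top plate: 7 × 1.2, A = 8.4 cm², y = 27.8 cm, Ī = 1.008 cm⁴.
Centroid: ȳ = ΣA·y / ΣA = 9.82034 cm.
Transfer each piece to the horizontal centroidal axis using Ī + A·d² with d = y − 9.82034:
  bottom plate: d = -9.22034 cm → contributes +2656.2 cm⁴
  web plate: d = 4.37966 cm → contributes +2356.06 cm⁴
  top plate: d = 17.9797 cm → contributes +2716.46 cm⁴
Total I = 7728.72 cm⁴.

I_xx ≈ 7729 cm⁴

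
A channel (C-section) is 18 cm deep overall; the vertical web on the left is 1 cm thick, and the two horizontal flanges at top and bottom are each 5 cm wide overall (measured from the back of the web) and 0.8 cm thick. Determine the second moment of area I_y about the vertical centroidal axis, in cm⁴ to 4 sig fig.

I_y ≈ 39.54 cm⁴

Decompose the section into non-overlapping parts with the origin at the bottom-left of its bounding rectangle.
Web: 1 × 18, A = 18 cm², x = 0.5 cm, Ī = 1.5 cm⁴.
Top flange (beyond web): 4 × 0.8, A = 3.2 cm², x = 3 cm, Ī = 4.26667 cm⁴.
Bottom flange (beyond web): 4 × 0.8, A = 3.2 cm², x = 3 cm, Ī = 4.26667 cm⁴.
Centroid: x̄ = ΣA·x / ΣA = 1.15574 cm.
Transfer each piece to the vertical centroidal axis using Ī + A·d² with d = x − 1.15574:
  web: d = -0.655738 cm → contributes +9.23985 cm⁴
  top flange (beyond web): d = 1.84426 cm → contributes +15.1508 cm⁴
  bottom flange (beyond web): d = 1.84426 cm → contributes +15.1508 cm⁴
Total I = 39.5415 cm⁴.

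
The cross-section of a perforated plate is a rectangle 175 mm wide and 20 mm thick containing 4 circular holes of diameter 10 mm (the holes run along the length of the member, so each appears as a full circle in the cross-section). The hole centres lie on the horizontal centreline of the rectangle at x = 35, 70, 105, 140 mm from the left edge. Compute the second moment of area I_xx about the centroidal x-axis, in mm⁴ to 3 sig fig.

Break the section into simple shapes (no overlaps), measuring from the bottom-left corner of the bounding box.
Plate: 175 × 20, A = 3 500 mm², y = 10 mm, Ī = 116 667 mm⁴.
Hole 1 (subtracted): ⌀10, A = 78.54 mm², y = 10 mm, Ī = 490.87 mm⁴.
Hole 2 (subtracted): ⌀10, A = 78.54 mm², y = 10 mm, Ī = 490.87 mm⁴.
Hole 3 (subtracted): ⌀10, A = 78.54 mm², y = 10 mm, Ī = 490.87 mm⁴.
Hole 4 (subtracted): ⌀10, A = 78.54 mm², y = 10 mm, Ī = 490.87 mm⁴.
By symmetry the centroid is at mid-height, ȳ = 10 mm.
All pieces are centred on the centroidal x-axis, so I = ΣĪ (holes subtracted) = 114 703 mm⁴.

I_xx ≈ 1.15 × 10⁵ mm⁴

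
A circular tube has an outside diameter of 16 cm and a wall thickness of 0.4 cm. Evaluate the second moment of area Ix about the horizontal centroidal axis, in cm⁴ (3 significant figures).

Ix ≈ 597 cm⁴

Break the section into simple shapes (no overlaps), measuring from the bottom-left corner of the bounding box.
Outer circle: ⌀16, A = 201.06 cm², y = 8 cm, Ī = 3 217 cm⁴.
Bore (subtracted): ⌀15.2, A = 181.46 cm², y = 8 cm, Ī = 2620.3 cm⁴.
By symmetry the centroid is at mid-height, ȳ = 8 cm.
All pieces are centred on the horizontal centroidal axis, so I = ΣĪ (holes subtracted) = 596.73 cm⁴.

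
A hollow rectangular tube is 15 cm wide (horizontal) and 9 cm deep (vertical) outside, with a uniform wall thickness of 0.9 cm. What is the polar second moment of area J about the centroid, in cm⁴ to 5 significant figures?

Decompose the section into non-overlapping parts with the origin at the bottom-left of its bounding rectangle.
Outer rectangle: 15 × 9, A = 135 cm², y = 4.5 cm, Ī = 911.25 cm⁴.
Inner void (subtracted): 13.2 × 7.2, A = 95.04 cm², y = 4.5 cm, Ī = 410.5728 cm⁴.
By symmetry the centroid is at mid-height, ȳ = 4.5 cm.
All pieces are centred on the centroidal x-axis, so I = ΣĪ (holes subtracted) = 500.6772 cm⁴.
Repeating about the centroidal y-axis gives I_y = 1151.269 cm⁴.
Polar second moment: J = I_x + I_y = 1651.946 cm⁴.

J ≈ 1651.9 cm⁴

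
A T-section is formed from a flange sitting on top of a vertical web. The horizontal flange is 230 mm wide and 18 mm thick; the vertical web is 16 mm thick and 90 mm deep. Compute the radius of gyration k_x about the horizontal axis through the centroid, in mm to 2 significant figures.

Break the section into simple shapes (no overlaps), measuring from the bottom-left corner of the bounding box.
Flange: 230 × 18, A = 4 140 mm², y = 99 mm, Ī = 111 780 mm⁴.
Web: 16 × 90, A = 1 440 mm², y = 45 mm, Ī = 972 000 mm⁴.
Centroid: ȳ = ΣA·y / ΣA = 85.06 mm.
Transfer each piece to the horizontal axis through the centroid using Ī + A·d² with d = y − 85.06:
  flange: d = 13.94 mm → contributes +915 759 mm⁴
  web: d = -40.06 mm → contributes +3 283 438 mm⁴
Total I = 4 199 197 mm⁴.
Radius of gyration: k = √(I/A) = √(4 199 197 / 5 580) = 27.43 mm.

k_x ≈ 27 mm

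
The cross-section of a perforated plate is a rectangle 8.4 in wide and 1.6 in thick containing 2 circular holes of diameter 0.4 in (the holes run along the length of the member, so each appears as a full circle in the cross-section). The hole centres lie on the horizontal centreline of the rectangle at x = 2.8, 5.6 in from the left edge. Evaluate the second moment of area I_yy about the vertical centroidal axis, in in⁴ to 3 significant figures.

Decompose the section into non-overlapping parts with the origin at the bottom-left of its bounding rectangle.
Plate: 8.4 × 1.6, A = 13.44 in², x = 4.2 in, Ī = 79.027 in⁴.
Hole 1 (subtracted): ⌀0.4, A = 0.12566 in², x = 2.8 in, Ī = 0.0012566 in⁴.
Hole 2 (subtracted): ⌀0.4, A = 0.12566 in², x = 5.6 in, Ī = 0.0012566 in⁴.
By symmetry the centroid is at mid-width, x̄ = 4.2 in.
Transfer each piece to the vertical centroidal axis using Ī + A·d² with d = x − 4.2:
  plate: d = 0 in → contributes +79.027 in⁴
  hole 1: d = -1.4 in → contributes −0.24756 in⁴
  hole 2: d = 1.4 in → contributes −0.24756 in⁴
Total I = 78.532 in⁴.

I_yy ≈ 78.5 in⁴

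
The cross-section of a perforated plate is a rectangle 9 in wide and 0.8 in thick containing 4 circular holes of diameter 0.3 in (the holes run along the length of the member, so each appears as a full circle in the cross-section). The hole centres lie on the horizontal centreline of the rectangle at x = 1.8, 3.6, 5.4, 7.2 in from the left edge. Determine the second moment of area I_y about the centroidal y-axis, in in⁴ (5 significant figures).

Break the section into simple shapes (no overlaps), measuring from the bottom-left corner of the bounding box.
Plate: 9 × 0.8, A = 7.2 in², x = 4.5 in, Ī = 48.6 in⁴.
Hole 1 (subtracted): ⌀0.3, A = 0.07068583 in², x = 1.8 in, Ī = 0.0003976078 in⁴.
Hole 2 (subtracted): ⌀0.3, A = 0.07068583 in², x = 3.6 in, Ī = 0.0003976078 in⁴.
Hole 3 (subtracted): ⌀0.3, A = 0.07068583 in², x = 5.4 in, Ī = 0.0003976078 in⁴.
Hole 4 (subtracted): ⌀0.3, A = 0.07068583 in², x = 7.2 in, Ī = 0.0003976078 in⁴.
By symmetry the centroid is at mid-width, x̄ = 4.5 in.
Transfer each piece to the centroidal y-axis using Ī + A·d² with d = x − 4.5:
  plate: d = 0 in → contributes +48.6 in⁴
  hole 1: d = -2.7 in → contributes −0.5156973 in⁴
  hole 2: d = -0.9 in → contributes −0.05765313 in⁴
  hole 3: d = 0.9 in → contributes −0.05765313 in⁴
  hole 4: d = 2.7 in → contributes −0.5156973 in⁴
Total I = 47.4533 in⁴.

I_y ≈ 47.453 in⁴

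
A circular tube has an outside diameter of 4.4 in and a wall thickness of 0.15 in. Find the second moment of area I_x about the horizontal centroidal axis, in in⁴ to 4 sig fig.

I_x ≈ 4.528 in⁴

Treat the section as a set of non-overlapping primitives; coordinates are from the bounding-box lower-left.
Outer circle: ⌀4.4, A = 15.2053 in², y = 2.2 in, Ī = 18.3984 in⁴.
Bore (subtracted): ⌀4.1, A = 13.2025 in², y = 2.2 in, Ī = 13.8709 in⁴.
By symmetry the centroid is at mid-height, ȳ = 2.2 in.
All pieces are centred on the horizontal centroidal axis, so I = ΣĪ (holes subtracted) = 4.5275 in⁴.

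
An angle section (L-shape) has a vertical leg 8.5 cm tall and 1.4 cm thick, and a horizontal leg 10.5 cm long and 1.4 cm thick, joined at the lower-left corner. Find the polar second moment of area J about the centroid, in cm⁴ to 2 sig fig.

J ≈ 410 cm⁴

Decompose the section into non-overlapping parts with the origin at the bottom-left of its bounding rectangle.
Vertical leg: 1.4 × 8.5, A = 11.9 cm², y = 4.25 cm, Ī = 71.65 cm⁴.
Horizontal leg (remainder): 9.1 × 1.4, A = 12.74 cm², y = 0.7 cm, Ī = 2.081 cm⁴.
Centroid: ȳ = ΣA·y / ΣA = 2.414 cm.
Transfer each piece to the centroidal x-axis using Ī + A·d² with d = y − 2.414:
  vertical leg: d = 1.836 cm → contributes +111.7 cm⁴
  horizontal leg (remainder): d = -1.714 cm → contributes +39.53 cm⁴
Total I = 151.3 cm⁴.
For the y-axis: x̄ = 3.414 cm.
Repeating about the centroidal y-axis gives I_y = 259.4 cm⁴.
Polar second moment: J = I_x + I_y = 410.7 cm⁴.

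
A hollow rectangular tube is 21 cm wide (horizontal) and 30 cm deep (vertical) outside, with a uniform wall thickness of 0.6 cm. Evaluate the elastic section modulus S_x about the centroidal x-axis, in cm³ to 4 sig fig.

Decompose the section into non-overlapping parts with the origin at the bottom-left of its bounding rectangle.
Outer rectangle: 21 × 30, A = 630 cm², y = 15 cm, Ī = 47 250 cm⁴.
Inner void (subtracted): 19.8 × 28.8, A = 570.24 cm², y = 15 cm, Ī = 39 415 cm⁴.
By symmetry the centroid is at mid-height, ȳ = 15 cm.
All pieces are centred on the centroidal x-axis, so I = ΣĪ (holes subtracted) = 7835.01 cm⁴.
Extreme fibre distance c = 15 cm; S = I/c = 522.334 cm³.

S_x ≈ 522.3 cm³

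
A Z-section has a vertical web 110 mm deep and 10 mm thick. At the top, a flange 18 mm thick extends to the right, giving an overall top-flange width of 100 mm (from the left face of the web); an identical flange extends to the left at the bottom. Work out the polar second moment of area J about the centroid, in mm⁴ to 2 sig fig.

J ≈ 1.8 × 10⁷ mm⁴

Break the section into simple shapes (no overlaps), measuring from the bottom-left corner of the bounding box.
Web: 10 × 110, A = 1 100 mm², y = 55 mm, Ī = 1 109 167 mm⁴.
Top flange (beyond web): 90 × 18, A = 1 620 mm², y = 101 mm, Ī = 43 740 mm⁴.
Bottom flange (beyond web): 90 × 18, A = 1 620 mm², y = 9 mm, Ī = 43 740 mm⁴.
Centroid: ȳ = ΣA·y / ΣA = 55 mm.
Transfer each piece to the centroidal x-axis using Ī + A·d² with d = y − 55:
  web: d = 0 mm → contributes +1 109 167 mm⁴
  top flange (beyond web): d = 46 mm → contributes +3 471 660 mm⁴
  bottom flange (beyond web): d = -46 mm → contributes +3 471 660 mm⁴
Total I = 8 052 487 mm⁴.
For the y-axis: x̄ = 95 mm.
Repeating about the centroidal y-axis gives I_y = 10 296 167 mm⁴.
Polar second moment: J = I_x + I_y = 18 348 653 mm⁴.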